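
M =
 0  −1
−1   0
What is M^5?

[[0, −1], [−1, 0]]

M² = I (check: tr M = 0 and det M = −1), so M^5 = M since 5 is odd.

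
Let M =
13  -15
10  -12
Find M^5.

tr M = 1 and det M = -6, so the characteristic polynomial is λ² − (1)λ + (-6) with roots -2 and 3.
Eigenvectors give P = [[1, 3], [1, 2]] with P⁻¹ = [[-2, 3], [1, -1]], and M = P·diag(-2, 3)·P⁻¹.
Then M^5 = P·diag(-32, 243)·P⁻¹ = [[-32, 729], [-32, 486]] · [[-2, 3], [1, -1]] = [[793, -825], [550, -582]].

[[793, -825], [550, -582]]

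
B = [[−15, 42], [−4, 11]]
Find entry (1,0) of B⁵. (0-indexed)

−484

tr B = −4 and det B = 3, so the characteristic polynomial is λ² − (−4)λ + (3) with roots −3 and −1.
Eigenvectors give P = [[7, 3], [2, 1]] with P⁻¹ = [[1, −3], [−2, 7]], and B = P·diag(−3, −1)·P⁻¹.
Then B⁵ = P·diag(−243, −1)·P⁻¹ = [[−1701, −3], [−486, −1]] · [[1, −3], [−2, 7]] = [[−1695, 5082], [−484, 1451]].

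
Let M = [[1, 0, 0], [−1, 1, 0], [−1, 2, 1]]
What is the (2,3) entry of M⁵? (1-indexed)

M = I + N where N = [[0, 0, 0], [−1, 0, 0], [−1, 2, 0]] is strictly lower-triangular, so N³ = 0.
(I + N)⁵ = I + 5·N + 10·N² = [[1, 0, 0], [−5, 1, 0], [−25, 10, 1]].

0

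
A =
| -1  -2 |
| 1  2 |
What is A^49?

[[-1, -2], [1, 2]]

A² = A (a projection; rank 1, trace 1), so A^49 = A.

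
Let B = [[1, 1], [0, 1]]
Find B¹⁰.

B = I + N where N = [[0, 1], [0, 0]] is strictly upper-triangular, so N² = 0.
(I + N)¹⁰ = I + 10·N = [[1, 10], [0, 1]].

[[1, 10], [0, 1]]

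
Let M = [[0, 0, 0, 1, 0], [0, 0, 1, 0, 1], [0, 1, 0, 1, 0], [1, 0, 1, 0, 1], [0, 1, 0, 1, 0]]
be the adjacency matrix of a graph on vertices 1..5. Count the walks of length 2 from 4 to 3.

0

The number of length-2 walks from vertex 4 to vertex 3 is entry (4,3) of M², where M is the adjacency matrix.
M² = [[1, 0, 1, 0, 1], [0, 2, 0, 2, 0], [1, 0, 2, 0, 2], [0, 2, 0, 3, 0], [1, 0, 2, 0, 2]]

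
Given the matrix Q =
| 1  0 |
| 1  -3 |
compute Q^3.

Q^2 = [[1, 0], [-2, 9]]
Q^3 = [[1, 0], [7, -27]]

[[1, 0], [7, -27]]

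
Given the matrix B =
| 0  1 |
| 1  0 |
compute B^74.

B² = I (check: tr B = 0 and det B = -1), so B^74 = I since 74 is even.

[[1, 0], [0, 1]]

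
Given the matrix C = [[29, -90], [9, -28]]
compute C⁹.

tr C = 1 and det C = -2, so the characteristic polynomial is λ² − (1)λ + (-2) with roots -1 and 2.
Eigenvectors give P = [[3, -10], [1, -3]] with P⁻¹ = [[-3, 10], [-1, 3]], and C = P·diag(-1, 2)·P⁻¹.
Then C⁹ = P·diag(-1, 512)·P⁻¹ = [[-3, -5120], [-1, -1536]] · [[-3, 10], [-1, 3]] = [[5129, -15390], [1539, -4618]].

[[5129, -15390], [1539, -4618]]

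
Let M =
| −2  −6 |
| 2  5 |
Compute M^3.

tr M = 3 and det M = 2, so the characteristic polynomial is λ² − (3)λ + (2) with roots 2 and 1.
Eigenvectors give P = [[−3, −2], [2, 1]] with P⁻¹ = [[1, 2], [−2, −3]], and M = P·diag(2, 1)·P⁻¹.
Then M^3 = P·diag(8, 1)·P⁻¹ = [[−24, −2], [16, 1]] · [[1, 2], [−2, −3]] = [[−20, −42], [14, 29]].

[[−20, −42], [14, 29]]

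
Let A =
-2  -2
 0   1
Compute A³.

A² = [[4, 2], [0, 1]]
A³ = [[-8, -6], [0, 1]]

[[-8, -6], [0, 1]]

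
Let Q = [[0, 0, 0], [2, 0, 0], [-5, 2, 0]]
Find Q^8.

Q is strictly triangular, hence nilpotent: Q^3 = 0, so Q^8 = 0.

[[0, 0, 0], [0, 0, 0], [0, 0, 0]]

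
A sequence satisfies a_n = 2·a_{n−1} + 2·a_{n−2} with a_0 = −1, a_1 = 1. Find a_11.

4896

With companion matrix Q = [[2, 2], [1, 0]], [a_n, a_{n−1}]ᵀ = Q·[a_{n−1}, a_{n−2}]ᵀ, so [a_11, a_10]ᵀ = Q¹⁰·[a_1, a_0]ᵀ.
Q¹⁰ = [[18272, 13376], [6688, 4896]], giving [a_11, a_10]ᵀ = [[4896], [1792]].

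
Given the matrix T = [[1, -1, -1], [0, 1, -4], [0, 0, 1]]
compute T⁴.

[[1, -4, 20], [0, 1, -16], [0, 0, 1]]

T = I + N where N = [[0, -1, -1], [0, 0, -4], [0, 0, 0]] is strictly upper-triangular, so N³ = 0.
(I + N)⁴ = I + 4·N + 6·N² = [[1, -4, 20], [0, 1, -16], [0, 0, 1]].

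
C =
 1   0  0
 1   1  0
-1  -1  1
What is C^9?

C = I + N where N = [[0, 0, 0], [1, 0, 0], [-1, -1, 0]] is strictly lower-triangular, so N^3 = 0.
(I + N)^9 = I + 9·N + 36·N^2 = [[1, 0, 0], [9, 1, 0], [-45, -9, 1]].

[[1, 0, 0], [9, 1, 0], [-45, -9, 1]]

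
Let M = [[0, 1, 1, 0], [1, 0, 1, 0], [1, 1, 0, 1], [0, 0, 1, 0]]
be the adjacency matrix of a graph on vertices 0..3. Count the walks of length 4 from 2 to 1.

6

The number of length-4 walks from vertex 2 to vertex 1 is entry (2,1) of M⁴, where M is the adjacency matrix.
M² = [[2, 1, 1, 1], [1, 2, 1, 1], [1, 1, 3, 0], [1, 1, 0, 1]]
M³ = [[2, 3, 4, 1], [3, 2, 4, 1], [4, 4, 2, 3], [1, 1, 3, 0]]
M⁴ = [[7, 6, 6, 4], [6, 7, 6, 4], [6, 6, 11, 2], [4, 4, 2, 3]]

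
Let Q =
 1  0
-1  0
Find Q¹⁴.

[[1, 0], [-1, 0]]

Q² = Q (a projection; rank 1, trace 1), so Q¹⁴ = Q.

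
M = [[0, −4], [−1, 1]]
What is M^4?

M^2 = [[4, −4], [−1, 5]]
M^3 = [[4, −20], [−5, 9]]
M^4 = [[20, −36], [−9, 29]]

[[20, −36], [−9, 29]]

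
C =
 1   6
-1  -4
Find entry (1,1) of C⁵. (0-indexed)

-94

tr C = -3 and det C = 2, so the characteristic polynomial is λ² − (-3)λ + (2) with roots -1 and -2.
Eigenvectors give P = [[3, 2], [-1, -1]] with P⁻¹ = [[1, 2], [-1, -3]], and C = P·diag(-1, -2)·P⁻¹.
Then C⁵ = P·diag(-1, -32)·P⁻¹ = [[-3, -64], [1, 32]] · [[1, 2], [-1, -3]] = [[61, 186], [-31, -94]].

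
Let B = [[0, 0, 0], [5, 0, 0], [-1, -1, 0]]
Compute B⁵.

B is strictly triangular, hence nilpotent: B³ = 0, so B⁵ = 0.

[[0, 0, 0], [0, 0, 0], [0, 0, 0]]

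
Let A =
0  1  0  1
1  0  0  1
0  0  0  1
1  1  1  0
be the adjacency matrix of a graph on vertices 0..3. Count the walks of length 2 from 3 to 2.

The number of length-2 walks from vertex 3 to vertex 2 is entry (3,2) of A², where A is the adjacency matrix.
A² = [[2, 1, 1, 1], [1, 2, 1, 1], [1, 1, 1, 0], [1, 1, 0, 3]]

0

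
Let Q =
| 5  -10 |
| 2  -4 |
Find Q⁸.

Q² = Q (a projection; rank 1, trace 1), so Q⁸ = Q.

[[5, -10], [2, -4]]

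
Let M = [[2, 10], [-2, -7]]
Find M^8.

[[-24964, -63050], [12610, 31781]]

tr M = -5 and det M = 6, so the characteristic polynomial is λ² − (-5)λ + (6) with roots -3 and -2.
Eigenvectors give P = [[-2, 5], [1, -2]] with P⁻¹ = [[2, 5], [1, 2]], and M = P·diag(-3, -2)·P⁻¹.
Then M^8 = P·diag(6561, 256)·P⁻¹ = [[-13122, 1280], [6561, -512]] · [[2, 5], [1, 2]] = [[-24964, -63050], [12610, 31781]].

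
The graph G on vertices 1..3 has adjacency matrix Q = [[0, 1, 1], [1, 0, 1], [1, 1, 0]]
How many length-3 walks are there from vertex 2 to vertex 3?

The number of length-3 walks from vertex 2 to vertex 3 is entry (2,3) of Q³, where Q is the adjacency matrix.
Q² = [[2, 1, 1], [1, 2, 1], [1, 1, 2]]
Q³ = [[2, 3, 3], [3, 2, 3], [3, 3, 2]]

3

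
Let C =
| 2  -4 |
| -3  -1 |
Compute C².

[[16, -4], [-3, 13]]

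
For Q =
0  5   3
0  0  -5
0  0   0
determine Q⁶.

[[0, 0, 0], [0, 0, 0], [0, 0, 0]]

Q is strictly triangular, hence nilpotent: Q³ = 0, so Q⁶ = 0.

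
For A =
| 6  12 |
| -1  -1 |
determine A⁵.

[[876, 2532], [-211, -601]]

tr A = 5 and det A = 6, so the characteristic polynomial is λ² − (5)λ + (6) with roots 2 and 3.
Eigenvectors give P = [[3, 4], [-1, -1]] with P⁻¹ = [[-1, -4], [1, 3]], and A = P·diag(2, 3)·P⁻¹.
Then A⁵ = P·diag(32, 243)·P⁻¹ = [[96, 972], [-32, -243]] · [[-1, -4], [1, 3]] = [[876, 2532], [-211, -601]].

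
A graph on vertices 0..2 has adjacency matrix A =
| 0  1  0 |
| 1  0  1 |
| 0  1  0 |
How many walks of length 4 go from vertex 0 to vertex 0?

The number of length-4 walks from vertex 0 to vertex 0 is entry (0,0) of A⁴, where A is the adjacency matrix.
A² = [[1, 0, 1], [0, 2, 0], [1, 0, 1]]
A³ = [[0, 2, 0], [2, 0, 2], [0, 2, 0]]
A⁴ = [[2, 0, 2], [0, 4, 0], [2, 0, 2]]

2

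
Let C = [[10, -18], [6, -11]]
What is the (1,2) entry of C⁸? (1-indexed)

tr C = -1 and det C = -2, so the characteristic polynomial is λ² − (-1)λ + (-2) with roots 1 and -2.
Eigenvectors give P = [[-2, 3], [-1, 2]] with P⁻¹ = [[-2, 3], [-1, 2]], and C = P·diag(1, -2)·P⁻¹.
Then C⁸ = P·diag(1, 256)·P⁻¹ = [[-2, 768], [-1, 512]] · [[-2, 3], [-1, 2]] = [[-764, 1530], [-510, 1021]].

1530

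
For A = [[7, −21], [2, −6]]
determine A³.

A² = A (a projection; rank 1, trace 1), so A³ = A.

[[7, −21], [2, −6]]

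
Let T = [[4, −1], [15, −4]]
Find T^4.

T² = I (check: tr T = 0 and det T = −1), so T^4 = I since 4 is even.

[[1, 0], [0, 1]]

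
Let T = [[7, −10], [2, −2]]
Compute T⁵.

tr T = 5 and det T = 6, so the characteristic polynomial is λ² − (5)λ + (6) with roots 3 and 2.
Eigenvectors give P = [[5, 2], [2, 1]] with P⁻¹ = [[1, −2], [−2, 5]], and T = P·diag(3, 2)·P⁻¹.
Then T⁵ = P·diag(243, 32)·P⁻¹ = [[1215, 64], [486, 32]] · [[1, −2], [−2, 5]] = [[1087, −2110], [422, −812]].

[[1087, −2110], [422, −812]]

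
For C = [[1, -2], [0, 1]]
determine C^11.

C = I + N where N = [[0, -2], [0, 0]] is strictly upper-triangular, so N^2 = 0.
(I + N)^11 = I + 11·N = [[1, -22], [0, 1]].

[[1, -22], [0, 1]]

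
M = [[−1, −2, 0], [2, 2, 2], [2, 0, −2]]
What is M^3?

[[−9, 2, 4], [−6, −12, 0], [6, 4, −16]]

M^2 = [[−3, −2, −4], [6, 0, 0], [−6, −4, 4]]
M^3 = [[−9, 2, 4], [−6, −12, 0], [6, 4, −16]]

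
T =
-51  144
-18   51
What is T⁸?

tr T = 0 and det T = -9, so the characteristic polynomial is λ² − (0)λ + (-9) with roots -3 and 3.
Eigenvectors give P = [[3, -8], [1, -3]] with P⁻¹ = [[3, -8], [1, -3]], and T = P·diag(-3, 3)·P⁻¹.
Then T⁸ = P·diag(6561, 6561)·P⁻¹ = [[19683, -52488], [6561, -19683]] · [[3, -8], [1, -3]] = [[6561, 0], [0, 6561]].

[[6561, 0], [0, 6561]]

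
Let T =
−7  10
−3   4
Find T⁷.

tr T = −3 and det T = 2, so the characteristic polynomial is λ² − (−3)λ + (2) with roots −2 and −1.
Eigenvectors give P = [[2, −5], [1, −3]] with P⁻¹ = [[3, −5], [1, −2]], and T = P·diag(−2, −1)·P⁻¹.
Then T⁷ = P·diag(−128, −1)·P⁻¹ = [[−256, 5], [−128, 3]] · [[3, −5], [1, −2]] = [[−763, 1270], [−381, 634]].

[[−763, 1270], [−381, 634]]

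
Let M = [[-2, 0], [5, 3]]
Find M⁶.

[[64, 0], [665, 729]]

tr M = 1 and det M = -6, so the characteristic polynomial is λ² − (1)λ + (-6) with roots 3 and -2.
Eigenvectors give P = [[0, -1], [-1, 1]] with P⁻¹ = [[-1, -1], [-1, 0]], and M = P·diag(3, -2)·P⁻¹.
Then M⁶ = P·diag(729, 64)·P⁻¹ = [[0, -64], [-729, 64]] · [[-1, -1], [-1, 0]] = [[64, 0], [665, 729]].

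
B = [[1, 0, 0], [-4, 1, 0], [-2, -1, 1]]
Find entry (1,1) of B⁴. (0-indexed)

1

B = I + N where N = [[0, 0, 0], [-4, 0, 0], [-2, -1, 0]] is strictly lower-triangular, so N³ = 0.
(I + N)⁴ = I + 4·N + 6·N² = [[1, 0, 0], [-16, 1, 0], [16, -4, 1]].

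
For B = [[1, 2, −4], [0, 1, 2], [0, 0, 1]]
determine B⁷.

[[1, 14, 56], [0, 1, 14], [0, 0, 1]]

B = I + N where N = [[0, 2, −4], [0, 0, 2], [0, 0, 0]] is strictly upper-triangular, so N³ = 0.
(I + N)⁷ = I + 7·N + 21·N² = [[1, 14, 56], [0, 1, 14], [0, 0, 1]].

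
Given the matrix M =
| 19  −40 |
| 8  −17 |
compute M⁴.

[[401, −800], [160, −319]]

tr M = 2 and det M = −3, so the characteristic polynomial is λ² − (2)λ + (−3) with roots −1 and 3.
Eigenvectors give P = [[−2, −5], [−1, −2]] with P⁻¹ = [[2, −5], [−1, 2]], and M = P·diag(−1, 3)·P⁻¹.
Then M⁴ = P·diag(1, 81)·P⁻¹ = [[−2, −405], [−1, −162]] · [[2, −5], [−1, 2]] = [[401, −800], [160, −319]].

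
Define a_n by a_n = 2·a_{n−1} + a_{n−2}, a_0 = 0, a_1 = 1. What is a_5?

With companion matrix T = [[2, 1], [1, 0]], [a_n, a_{n−1}]ᵀ = T·[a_{n−1}, a_{n−2}]ᵀ, so [a_5, a_4]ᵀ = T^4·[a_1, a_0]ᵀ.
T^4 = [[29, 12], [12, 5]], giving [a_5, a_4]ᵀ = [[29], [12]].

29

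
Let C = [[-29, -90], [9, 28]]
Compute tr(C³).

-7

tr C = -1 and det C = -2, so the characteristic polynomial is λ² − (-1)λ + (-2) with roots 1 and -2.
Eigenvectors give P = [[-3, 10], [1, -3]] with P⁻¹ = [[3, 10], [1, 3]], and C = P·diag(1, -2)·P⁻¹.
Then C³ = P·diag(1, -8)·P⁻¹ = [[-3, -80], [1, 24]] · [[3, 10], [1, 3]] = [[-89, -270], [27, 82]].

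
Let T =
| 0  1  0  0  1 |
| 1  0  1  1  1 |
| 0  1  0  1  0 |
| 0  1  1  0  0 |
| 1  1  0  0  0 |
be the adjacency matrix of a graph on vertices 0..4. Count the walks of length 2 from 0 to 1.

1

The number of length-2 walks from vertex 0 to vertex 1 is entry (0,1) of T², where T is the adjacency matrix.
T² = [[2, 1, 1, 1, 1], [1, 4, 1, 1, 1], [1, 1, 2, 1, 1], [1, 1, 1, 2, 1], [1, 1, 1, 1, 2]]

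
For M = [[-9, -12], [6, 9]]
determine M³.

tr M = 0 and det M = -9, so the characteristic polynomial is λ² − (0)λ + (-9) with roots 3 and -3.
Eigenvectors give P = [[1, 2], [-1, -1]] with P⁻¹ = [[-1, -2], [1, 1]], and M = P·diag(3, -3)·P⁻¹.
Then M³ = P·diag(27, -27)·P⁻¹ = [[27, -54], [-27, 27]] · [[-1, -2], [1, 1]] = [[-81, -108], [54, 81]].

[[-81, -108], [54, 81]]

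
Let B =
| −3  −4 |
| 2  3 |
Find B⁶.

[[1, 0], [0, 1]]

B² = I (check: tr B = 0 and det B = −1), so B⁶ = I since 6 is even.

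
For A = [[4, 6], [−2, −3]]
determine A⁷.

A² = A (a projection; rank 1, trace 1), so A⁷ = A.

[[4, 6], [−2, −3]]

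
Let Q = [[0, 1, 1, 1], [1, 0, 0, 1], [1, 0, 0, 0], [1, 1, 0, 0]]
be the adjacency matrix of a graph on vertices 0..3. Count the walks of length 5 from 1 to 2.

The number of length-5 walks from vertex 1 to vertex 2 is entry (1,2) of Q⁵, where Q is the adjacency matrix.
Q² = [[3, 1, 0, 1], [1, 2, 1, 1], [0, 1, 1, 1], [1, 1, 1, 2]]
Q³ = [[2, 4, 3, 4], [4, 2, 1, 3], [3, 1, 0, 1], [4, 3, 1, 2]]
Q⁴ = [[11, 6, 2, 6], [6, 7, 4, 6], [2, 4, 3, 4], [6, 6, 4, 7]]
Q⁵ = [[14, 17, 11, 17], [17, 12, 6, 13], [11, 6, 2, 6], [17, 13, 6, 12]]

6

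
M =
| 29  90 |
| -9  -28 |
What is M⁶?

tr M = 1 and det M = -2, so the characteristic polynomial is λ² − (1)λ + (-2) with roots -1 and 2.
Eigenvectors give P = [[-3, 10], [1, -3]] with P⁻¹ = [[3, 10], [1, 3]], and M = P·diag(-1, 2)·P⁻¹.
Then M⁶ = P·diag(1, 64)·P⁻¹ = [[-3, 640], [1, -192]] · [[3, 10], [1, 3]] = [[631, 1890], [-189, -566]].

[[631, 1890], [-189, -566]]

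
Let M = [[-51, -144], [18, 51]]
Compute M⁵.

tr M = 0 and det M = -9, so the characteristic polynomial is λ² − (0)λ + (-9) with roots -3 and 3.
Eigenvectors give P = [[-3, -8], [1, 3]] with P⁻¹ = [[-3, -8], [1, 3]], and M = P·diag(-3, 3)·P⁻¹.
Then M⁵ = P·diag(-243, 243)·P⁻¹ = [[729, -1944], [-243, 729]] · [[-3, -8], [1, 3]] = [[-4131, -11664], [1458, 4131]].

[[-4131, -11664], [1458, 4131]]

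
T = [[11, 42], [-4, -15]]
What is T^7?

tr T = -4 and det T = 3, so the characteristic polynomial is λ² − (-4)λ + (3) with roots -3 and -1.
Eigenvectors give P = [[-3, 7], [1, -2]] with P⁻¹ = [[2, 7], [1, 3]], and T = P·diag(-3, -1)·P⁻¹.
Then T^7 = P·diag(-2187, -1)·P⁻¹ = [[6561, -7], [-2187, 2]] · [[2, 7], [1, 3]] = [[13115, 45906], [-4372, -15303]].

[[13115, 45906], [-4372, -15303]]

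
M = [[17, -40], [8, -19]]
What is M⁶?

[[-2911, 7280], [-1456, 3641]]

tr M = -2 and det M = -3, so the characteristic polynomial is λ² − (-2)λ + (-3) with roots 1 and -3.
Eigenvectors give P = [[-5, -2], [-2, -1]] with P⁻¹ = [[-1, 2], [2, -5]], and M = P·diag(1, -3)·P⁻¹.
Then M⁶ = P·diag(1, 729)·P⁻¹ = [[-5, -1458], [-2, -729]] · [[-1, 2], [2, -5]] = [[-2911, 7280], [-1456, 3641]].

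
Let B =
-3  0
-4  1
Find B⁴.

[[81, 0], [80, 1]]

tr B = -2 and det B = -3, so the characteristic polynomial is λ² − (-2)λ + (-3) with roots 1 and -3.
Eigenvectors give P = [[0, -1], [-1, -1]] with P⁻¹ = [[1, -1], [-1, 0]], and B = P·diag(1, -3)·P⁻¹.
Then B⁴ = P·diag(1, 81)·P⁻¹ = [[0, -81], [-1, -81]] · [[1, -1], [-1, 0]] = [[81, 0], [80, 1]].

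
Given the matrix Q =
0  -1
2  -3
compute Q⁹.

[[510, -511], [1022, -1023]]

tr Q = -3 and det Q = 2, so the characteristic polynomial is λ² − (-3)λ + (2) with roots -2 and -1.
Eigenvectors give P = [[-1, 1], [-2, 1]] with P⁻¹ = [[1, -1], [2, -1]], and Q = P·diag(-2, -1)·P⁻¹.
Then Q⁹ = P·diag(-512, -1)·P⁻¹ = [[512, -1], [1024, -1]] · [[1, -1], [2, -1]] = [[510, -511], [1022, -1023]].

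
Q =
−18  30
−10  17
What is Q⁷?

tr Q = −1 and det Q = −6, so the characteristic polynomial is λ² − (−1)λ + (−6) with roots 2 and −3.
Eigenvectors give P = [[−3, 2], [−2, 1]] with P⁻¹ = [[1, −2], [2, −3]], and Q = P·diag(2, −3)·P⁻¹.
Then Q⁷ = P·diag(128, −2187)·P⁻¹ = [[−384, −4374], [−256, −2187]] · [[1, −2], [2, −3]] = [[−9132, 13890], [−4630, 7073]].

[[−9132, 13890], [−4630, 7073]]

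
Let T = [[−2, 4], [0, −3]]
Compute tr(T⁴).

97

T² = [[4, −20], [0, 9]]
T³ = [[−8, 76], [0, −27]]
T⁴ = [[16, −260], [0, 81]]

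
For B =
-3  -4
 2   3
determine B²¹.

[[-3, -4], [2, 3]]

B² = I (check: tr B = 0 and det B = -1), so B²¹ = B since 21 is odd.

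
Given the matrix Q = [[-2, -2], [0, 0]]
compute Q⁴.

[[16, 16], [0, 0]]

Q² = [[4, 4], [0, 0]]
Q³ = [[-8, -8], [0, 0]]
Q⁴ = [[16, 16], [0, 0]]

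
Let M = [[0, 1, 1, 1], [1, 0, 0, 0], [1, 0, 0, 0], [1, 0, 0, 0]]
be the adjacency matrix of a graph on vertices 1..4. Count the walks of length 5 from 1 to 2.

The number of length-5 walks from vertex 1 to vertex 2 is entry (1,2) of M⁵, where M is the adjacency matrix.
M² = [[3, 0, 0, 0], [0, 1, 1, 1], [0, 1, 1, 1], [0, 1, 1, 1]]
M³ = [[0, 3, 3, 3], [3, 0, 0, 0], [3, 0, 0, 0], [3, 0, 0, 0]]
M⁴ = [[9, 0, 0, 0], [0, 3, 3, 3], [0, 3, 3, 3], [0, 3, 3, 3]]
M⁵ = [[0, 9, 9, 9], [9, 0, 0, 0], [9, 0, 0, 0], [9, 0, 0, 0]]

9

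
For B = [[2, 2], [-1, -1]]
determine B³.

B² = B (a projection; rank 1, trace 1), so B³ = B.

[[2, 2], [-1, -1]]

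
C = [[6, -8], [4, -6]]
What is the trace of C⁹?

tr C = 0 and det C = -4, so the characteristic polynomial is λ² − (0)λ + (-4) with roots -2 and 2.
Eigenvectors give P = [[1, 2], [1, 1]] with P⁻¹ = [[-1, 2], [1, -1]], and C = P·diag(-2, 2)·P⁻¹.
Then C⁹ = P·diag(-512, 512)·P⁻¹ = [[-512, 1024], [-512, 512]] · [[-1, 2], [1, -1]] = [[1536, -2048], [1024, -1536]].

0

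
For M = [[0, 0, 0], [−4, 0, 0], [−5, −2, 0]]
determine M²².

[[0, 0, 0], [0, 0, 0], [0, 0, 0]]

M is strictly triangular, hence nilpotent: M³ = 0, so M²² = 0.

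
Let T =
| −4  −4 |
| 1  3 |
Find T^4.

T^2 = [[12, 4], [−1, 5]]
T^3 = [[−44, −36], [9, 19]]
T^4 = [[140, 68], [−17, 21]]

[[140, 68], [−17, 21]]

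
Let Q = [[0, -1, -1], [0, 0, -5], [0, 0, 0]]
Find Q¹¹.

Q is strictly triangular, hence nilpotent: Q³ = 0, so Q¹¹ = 0.

[[0, 0, 0], [0, 0, 0], [0, 0, 0]]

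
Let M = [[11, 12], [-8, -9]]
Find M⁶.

[[2185, 2184], [-1456, -1455]]

tr M = 2 and det M = -3, so the characteristic polynomial is λ² − (2)λ + (-3) with roots -1 and 3.
Eigenvectors give P = [[-1, 3], [1, -2]] with P⁻¹ = [[2, 3], [1, 1]], and M = P·diag(-1, 3)·P⁻¹.
Then M⁶ = P·diag(1, 729)·P⁻¹ = [[-1, 2187], [1, -1458]] · [[2, 3], [1, 1]] = [[2185, 2184], [-1456, -1455]].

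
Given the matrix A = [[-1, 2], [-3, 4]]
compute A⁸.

[[-509, 510], [-765, 766]]

tr A = 3 and det A = 2, so the characteristic polynomial is λ² − (3)λ + (2) with roots 2 and 1.
Eigenvectors give P = [[2, -1], [3, -1]] with P⁻¹ = [[-1, 1], [-3, 2]], and A = P·diag(2, 1)·P⁻¹.
Then A⁸ = P·diag(256, 1)·P⁻¹ = [[512, -1], [768, -1]] · [[-1, 1], [-3, 2]] = [[-509, 510], [-765, 766]].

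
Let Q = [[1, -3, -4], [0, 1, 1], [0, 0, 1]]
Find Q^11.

[[1, -33, -209], [0, 1, 11], [0, 0, 1]]

Q = I + N where N = [[0, -3, -4], [0, 0, 1], [0, 0, 0]] is strictly upper-triangular, so N^3 = 0.
(I + N)^11 = I + 11·N + 55·N^2 = [[1, -33, -209], [0, 1, 11], [0, 0, 1]].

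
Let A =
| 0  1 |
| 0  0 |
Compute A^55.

[[0, 0], [0, 0]]

A is strictly triangular, hence nilpotent: A^2 = 0, so A^55 = 0.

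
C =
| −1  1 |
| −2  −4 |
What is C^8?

[[−6049, −6305], [12610, 12866]]

tr C = −5 and det C = 6, so the characteristic polynomial is λ² − (−5)λ + (6) with roots −3 and −2.
Eigenvectors give P = [[−1, −1], [2, 1]] with P⁻¹ = [[1, 1], [−2, −1]], and C = P·diag(−3, −2)·P⁻¹.
Then C^8 = P·diag(6561, 256)·P⁻¹ = [[−6561, −256], [13122, 256]] · [[1, 1], [−2, −1]] = [[−6049, −6305], [12610, 12866]].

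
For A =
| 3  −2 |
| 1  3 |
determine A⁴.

[[−23, −168], [84, −23]]

A² = [[7, −12], [6, 7]]
A³ = [[9, −50], [25, 9]]
A⁴ = [[−23, −168], [84, −23]]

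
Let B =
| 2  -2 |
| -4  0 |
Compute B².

[[12, -4], [-8, 8]]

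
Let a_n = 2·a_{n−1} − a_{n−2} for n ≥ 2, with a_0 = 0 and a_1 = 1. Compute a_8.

8

With companion matrix M = [[2, −1], [1, 0]], [a_n, a_{n−1}]ᵀ = M·[a_{n−1}, a_{n−2}]ᵀ, so [a_8, a_7]ᵀ = M⁷·[a_1, a_0]ᵀ.
M⁷ = [[8, −7], [7, −6]], giving [a_8, a_7]ᵀ = [[8], [7]].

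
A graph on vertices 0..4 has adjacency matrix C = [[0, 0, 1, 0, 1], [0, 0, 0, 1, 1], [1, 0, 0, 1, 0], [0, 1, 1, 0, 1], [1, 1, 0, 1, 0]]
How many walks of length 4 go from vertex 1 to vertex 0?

6

The number of length-4 walks from vertex 1 to vertex 0 is entry (1,0) of C^4, where C is the adjacency matrix.
C^2 = [[2, 1, 0, 2, 0], [1, 2, 1, 1, 1], [0, 1, 2, 0, 2], [2, 1, 0, 3, 1], [0, 1, 2, 1, 3]]
C^3 = [[0, 2, 4, 1, 5], [2, 2, 2, 4, 4], [4, 2, 0, 5, 1], [1, 4, 5, 2, 6], [5, 4, 1, 6, 2]]
C^4 = [[9, 6, 1, 11, 3], [6, 8, 6, 8, 8], [1, 6, 9, 3, 11], [11, 8, 3, 15, 7], [3, 8, 11, 7, 15]]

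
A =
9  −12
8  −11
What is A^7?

tr A = −2 and det A = −3, so the characteristic polynomial is λ² − (−2)λ + (−3) with roots −3 and 1.
Eigenvectors give P = [[−1, 3], [−1, 2]] with P⁻¹ = [[2, −3], [1, −1]], and A = P·diag(−3, 1)·P⁻¹.
Then A^7 = P·diag(−2187, 1)·P⁻¹ = [[2187, 3], [2187, 2]] · [[2, −3], [1, −1]] = [[4377, −6564], [4376, −6563]].

[[4377, −6564], [4376, −6563]]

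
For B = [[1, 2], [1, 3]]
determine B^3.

B^2 = [[3, 8], [4, 11]]
B^3 = [[11, 30], [15, 41]]

[[11, 30], [15, 41]]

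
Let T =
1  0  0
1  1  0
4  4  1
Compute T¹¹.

[[1, 0, 0], [11, 1, 0], [264, 44, 1]]

T = I + N where N = [[0, 0, 0], [1, 0, 0], [4, 4, 0]] is strictly lower-triangular, so N³ = 0.
(I + N)¹¹ = I + 11·N + 55·N² = [[1, 0, 0], [11, 1, 0], [264, 44, 1]].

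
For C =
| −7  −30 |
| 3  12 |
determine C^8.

tr C = 5 and det C = 6, so the characteristic polynomial is λ² − (5)λ + (6) with roots 3 and 2.
Eigenvectors give P = [[3, −10], [−1, 3]] with P⁻¹ = [[−3, −10], [−1, −3]], and C = P·diag(3, 2)·P⁻¹.
Then C^8 = P·diag(6561, 256)·P⁻¹ = [[19683, −2560], [−6561, 768]] · [[−3, −10], [−1, −3]] = [[−56489, −189150], [18915, 63306]].

[[−56489, −189150], [18915, 63306]]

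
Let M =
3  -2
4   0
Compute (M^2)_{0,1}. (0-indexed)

-6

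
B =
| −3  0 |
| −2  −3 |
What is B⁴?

B² = [[9, 0], [12, 9]]
B³ = [[−27, 0], [−54, −27]]
B⁴ = [[81, 0], [216, 81]]

[[81, 0], [216, 81]]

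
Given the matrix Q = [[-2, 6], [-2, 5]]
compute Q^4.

[[-44, 90], [-30, 61]]

tr Q = 3 and det Q = 2, so the characteristic polynomial is λ² − (3)λ + (2) with roots 1 and 2.
Eigenvectors give P = [[2, 3], [1, 2]] with P⁻¹ = [[2, -3], [-1, 2]], and Q = P·diag(1, 2)·P⁻¹.
Then Q^4 = P·diag(1, 16)·P⁻¹ = [[2, 48], [1, 32]] · [[2, -3], [-1, 2]] = [[-44, 90], [-30, 61]].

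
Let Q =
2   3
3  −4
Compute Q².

[[13, −6], [−6, 25]]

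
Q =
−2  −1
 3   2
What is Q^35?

[[−2, −1], [3, 2]]

Q² = I (check: tr Q = 0 and det Q = −1), so Q^35 = Q since 35 is odd.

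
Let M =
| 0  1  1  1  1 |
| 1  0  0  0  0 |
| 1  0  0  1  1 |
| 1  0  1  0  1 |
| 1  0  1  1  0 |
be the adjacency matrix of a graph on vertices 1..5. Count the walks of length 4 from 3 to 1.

The number of length-4 walks from vertex 3 to vertex 1 is entry (3,1) of M⁴, where M is the adjacency matrix.
M² = [[4, 0, 2, 2, 2], [0, 1, 1, 1, 1], [2, 1, 3, 2, 2], [2, 1, 2, 3, 2], [2, 1, 2, 2, 3]]
M³ = [[6, 4, 8, 8, 8], [4, 0, 2, 2, 2], [8, 2, 6, 7, 7], [8, 2, 7, 6, 7], [8, 2, 7, 7, 6]]
M⁴ = [[28, 6, 22, 22, 22], [6, 4, 8, 8, 8], [22, 8, 22, 21, 21], [22, 8, 21, 22, 21], [22, 8, 21, 21, 22]]

22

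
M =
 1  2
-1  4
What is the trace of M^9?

tr M = 5 and det M = 6, so the characteristic polynomial is λ² − (5)λ + (6) with roots 3 and 2.
Eigenvectors give P = [[-1, 2], [-1, 1]] with P⁻¹ = [[1, -2], [1, -1]], and M = P·diag(3, 2)·P⁻¹.
Then M^9 = P·diag(19683, 512)·P⁻¹ = [[-19683, 1024], [-19683, 512]] · [[1, -2], [1, -1]] = [[-18659, 38342], [-19171, 38854]].

20195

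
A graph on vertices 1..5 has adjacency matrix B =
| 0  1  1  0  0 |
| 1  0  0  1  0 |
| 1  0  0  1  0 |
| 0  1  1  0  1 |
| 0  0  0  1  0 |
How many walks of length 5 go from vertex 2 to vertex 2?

0

The number of length-5 walks from vertex 2 to vertex 2 is entry (2,2) of B⁵, where B is the adjacency matrix.
B² = [[2, 0, 0, 2, 0], [0, 2, 2, 0, 1], [0, 2, 2, 0, 1], [2, 0, 0, 3, 0], [0, 1, 1, 0, 1]]
B³ = [[0, 4, 4, 0, 2], [4, 0, 0, 5, 0], [4, 0, 0, 5, 0], [0, 5, 5, 0, 3], [2, 0, 0, 3, 0]]
B⁴ = [[8, 0, 0, 10, 0], [0, 9, 9, 0, 5], [0, 9, 9, 0, 5], [10, 0, 0, 13, 0], [0, 5, 5, 0, 3]]
B⁵ = [[0, 18, 18, 0, 10], [18, 0, 0, 23, 0], [18, 0, 0, 23, 0], [0, 23, 23, 0, 13], [10, 0, 0, 13, 0]]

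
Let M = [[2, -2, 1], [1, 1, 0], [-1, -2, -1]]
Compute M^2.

[[1, -8, 1], [3, -1, 1], [-3, 2, 0]]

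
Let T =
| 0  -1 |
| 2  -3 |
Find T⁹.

tr T = -3 and det T = 2, so the characteristic polynomial is λ² − (-3)λ + (2) with roots -2 and -1.
Eigenvectors give P = [[-1, 1], [-2, 1]] with P⁻¹ = [[1, -1], [2, -1]], and T = P·diag(-2, -1)·P⁻¹.
Then T⁹ = P·diag(-512, -1)·P⁻¹ = [[512, -1], [1024, -1]] · [[1, -1], [2, -1]] = [[510, -511], [1022, -1023]].

[[510, -511], [1022, -1023]]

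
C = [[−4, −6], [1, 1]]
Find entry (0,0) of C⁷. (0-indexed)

tr C = −3 and det C = 2, so the characteristic polynomial is λ² − (−3)λ + (2) with roots −2 and −1.
Eigenvectors give P = [[−3, −2], [1, 1]] with P⁻¹ = [[−1, −2], [1, 3]], and C = P·diag(−2, −1)·P⁻¹.
Then C⁷ = P·diag(−128, −1)·P⁻¹ = [[384, 2], [−128, −1]] · [[−1, −2], [1, 3]] = [[−382, −762], [127, 253]].

−382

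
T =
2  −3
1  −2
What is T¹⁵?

[[2, −3], [1, −2]]

T² = I (check: tr T = 0 and det T = −1), so T¹⁵ = T since 15 is odd.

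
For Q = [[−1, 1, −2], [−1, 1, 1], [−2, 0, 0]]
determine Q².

[[4, 0, 3], [−2, 0, 3], [2, −2, 4]]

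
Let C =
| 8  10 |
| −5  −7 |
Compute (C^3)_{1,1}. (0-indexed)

−43

tr C = 1 and det C = −6, so the characteristic polynomial is λ² − (1)λ + (−6) with roots −2 and 3.
Eigenvectors give P = [[−1, 2], [1, −1]] with P⁻¹ = [[1, 2], [1, 1]], and C = P·diag(−2, 3)·P⁻¹.
Then C^3 = P·diag(−8, 27)·P⁻¹ = [[8, 54], [−8, −27]] · [[1, 2], [1, 1]] = [[62, 70], [−35, −43]].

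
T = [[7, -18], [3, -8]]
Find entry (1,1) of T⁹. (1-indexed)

tr T = -1 and det T = -2, so the characteristic polynomial is λ² − (-1)λ + (-2) with roots -2 and 1.
Eigenvectors give P = [[2, 3], [1, 1]] with P⁻¹ = [[-1, 3], [1, -2]], and T = P·diag(-2, 1)·P⁻¹.
Then T⁹ = P·diag(-512, 1)·P⁻¹ = [[-1024, 3], [-512, 1]] · [[-1, 3], [1, -2]] = [[1027, -3078], [513, -1538]].

1027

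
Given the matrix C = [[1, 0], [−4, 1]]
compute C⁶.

C = I + N where N = [[0, 0], [−4, 0]] is strictly lower-triangular, so N² = 0.
(I + N)⁶ = I + 6·N = [[1, 0], [−24, 1]].

[[1, 0], [−24, 1]]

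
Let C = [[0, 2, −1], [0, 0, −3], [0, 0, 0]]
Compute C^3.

[[0, 0, 0], [0, 0, 0], [0, 0, 0]]

C is strictly triangular, hence nilpotent: C^3 = 0, so C^3 = 0.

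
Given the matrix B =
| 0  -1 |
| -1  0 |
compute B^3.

B² = I (check: tr B = 0 and det B = -1), so B^3 = B since 3 is odd.

[[0, -1], [-1, 0]]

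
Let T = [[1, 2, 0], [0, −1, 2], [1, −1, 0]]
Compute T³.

T² = [[1, 0, 4], [2, −1, −2], [1, 3, −2]]
T³ = [[5, −2, 0], [0, 7, −2], [−1, 1, 6]]

[[5, −2, 0], [0, 7, −2], [−1, 1, 6]]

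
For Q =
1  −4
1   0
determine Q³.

Q² = [[−3, −4], [1, −4]]
Q³ = [[−7, 12], [−3, −4]]

[[−7, 12], [−3, −4]]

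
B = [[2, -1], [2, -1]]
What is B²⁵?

[[2, -1], [2, -1]]

B² = B (a projection; rank 1, trace 1), so B²⁵ = B.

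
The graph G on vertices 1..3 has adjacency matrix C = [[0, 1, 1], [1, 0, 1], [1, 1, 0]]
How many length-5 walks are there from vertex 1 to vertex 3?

The number of length-5 walks from vertex 1 to vertex 3 is entry (1,3) of C⁵, where C is the adjacency matrix.
C² = [[2, 1, 1], [1, 2, 1], [1, 1, 2]]
C³ = [[2, 3, 3], [3, 2, 3], [3, 3, 2]]
C⁴ = [[6, 5, 5], [5, 6, 5], [5, 5, 6]]
C⁵ = [[10, 11, 11], [11, 10, 11], [11, 11, 10]]

11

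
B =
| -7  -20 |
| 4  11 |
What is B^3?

tr B = 4 and det B = 3, so the characteristic polynomial is λ² − (4)λ + (3) with roots 1 and 3.
Eigenvectors give P = [[-5, -2], [2, 1]] with P⁻¹ = [[-1, -2], [2, 5]], and B = P·diag(1, 3)·P⁻¹.
Then B^3 = P·diag(1, 27)·P⁻¹ = [[-5, -54], [2, 27]] · [[-1, -2], [2, 5]] = [[-103, -260], [52, 131]].

[[-103, -260], [52, 131]]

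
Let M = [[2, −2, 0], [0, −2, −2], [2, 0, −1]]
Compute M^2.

[[4, 0, 4], [−4, 4, 6], [2, −4, 1]]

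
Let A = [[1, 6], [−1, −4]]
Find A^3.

tr A = −3 and det A = 2, so the characteristic polynomial is λ² − (−3)λ + (2) with roots −2 and −1.
Eigenvectors give P = [[−2, 3], [1, −1]] with P⁻¹ = [[1, 3], [1, 2]], and A = P·diag(−2, −1)·P⁻¹.
Then A^3 = P·diag(−8, −1)·P⁻¹ = [[16, −3], [−8, 1]] · [[1, 3], [1, 2]] = [[13, 42], [−7, −22]].

[[13, 42], [−7, −22]]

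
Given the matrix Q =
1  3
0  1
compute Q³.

Q = I + N where N = [[0, 3], [0, 0]] is strictly upper-triangular, so N² = 0.
(I + N)³ = I + 3·N = [[1, 9], [0, 1]].

[[1, 9], [0, 1]]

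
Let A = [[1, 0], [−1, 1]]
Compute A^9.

A = I + N where N = [[0, 0], [−1, 0]] is strictly lower-triangular, so N^2 = 0.
(I + N)^9 = I + 9·N = [[1, 0], [−9, 1]].

[[1, 0], [−9, 1]]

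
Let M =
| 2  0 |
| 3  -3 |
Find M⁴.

M² = [[4, 0], [-3, 9]]
M³ = [[8, 0], [21, -27]]
M⁴ = [[16, 0], [-39, 81]]

[[16, 0], [-39, 81]]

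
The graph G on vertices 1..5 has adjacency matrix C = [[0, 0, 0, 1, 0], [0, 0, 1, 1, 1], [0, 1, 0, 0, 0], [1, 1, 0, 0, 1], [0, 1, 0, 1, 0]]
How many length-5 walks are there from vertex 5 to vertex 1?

The number of length-5 walks from vertex 5 to vertex 1 is entry (5,1) of C⁵, where C is the adjacency matrix.
C² = [[1, 1, 0, 0, 1], [1, 3, 0, 1, 1], [0, 0, 1, 1, 1], [0, 1, 1, 3, 1], [1, 1, 1, 1, 2]]
C³ = [[0, 1, 1, 3, 1], [1, 2, 3, 5, 4], [1, 3, 0, 1, 1], [3, 5, 1, 2, 4], [1, 4, 1, 4, 2]]
C⁴ = [[3, 5, 1, 2, 4], [5, 12, 2, 7, 7], [1, 2, 3, 5, 4], [2, 7, 5, 12, 7], [4, 7, 4, 7, 8]]
C⁵ = [[2, 7, 5, 12, 7], [7, 16, 12, 24, 19], [5, 12, 2, 7, 7], [12, 24, 7, 16, 19], [7, 19, 7, 19, 14]]

7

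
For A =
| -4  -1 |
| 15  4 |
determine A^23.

A² = I (check: tr A = 0 and det A = -1), so A^23 = A since 23 is odd.

[[-4, -1], [15, 4]]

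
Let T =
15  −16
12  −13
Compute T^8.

tr T = 2 and det T = −3, so the characteristic polynomial is λ² − (2)λ + (−3) with roots −1 and 3.
Eigenvectors give P = [[1, 4], [1, 3]] with P⁻¹ = [[−3, 4], [1, −1]], and T = P·diag(−1, 3)·P⁻¹.
Then T^8 = P·diag(1, 6561)·P⁻¹ = [[1, 26244], [1, 19683]] · [[−3, 4], [1, −1]] = [[26241, −26240], [19680, −19679]].

[[26241, −26240], [19680, −19679]]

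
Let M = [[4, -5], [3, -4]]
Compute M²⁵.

[[4, -5], [3, -4]]

M² = I (check: tr M = 0 and det M = -1), so M²⁵ = M since 25 is odd.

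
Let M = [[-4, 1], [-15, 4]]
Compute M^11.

M² = I (check: tr M = 0 and det M = -1), so M^11 = M since 11 is odd.

[[-4, 1], [-15, 4]]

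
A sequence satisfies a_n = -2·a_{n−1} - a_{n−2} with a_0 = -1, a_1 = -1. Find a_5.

With companion matrix Q = [[-2, -1], [1, 0]], [a_n, a_{n−1}]ᵀ = Q·[a_{n−1}, a_{n−2}]ᵀ, so [a_5, a_4]ᵀ = Q⁴·[a_1, a_0]ᵀ.
Q⁴ = [[5, 4], [-4, -3]], giving [a_5, a_4]ᵀ = [[-9], [7]].

-9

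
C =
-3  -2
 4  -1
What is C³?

[[29, -10], [20, 39]]

C² = [[1, 8], [-16, -7]]
C³ = [[29, -10], [20, 39]]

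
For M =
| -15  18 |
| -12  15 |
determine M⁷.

tr M = 0 and det M = -9, so the characteristic polynomial is λ² − (0)λ + (-9) with roots 3 and -3.
Eigenvectors give P = [[1, 3], [1, 2]] with P⁻¹ = [[-2, 3], [1, -1]], and M = P·diag(3, -3)·P⁻¹.
Then M⁷ = P·diag(2187, -2187)·P⁻¹ = [[2187, -6561], [2187, -4374]] · [[-2, 3], [1, -1]] = [[-10935, 13122], [-8748, 10935]].

[[-10935, 13122], [-8748, 10935]]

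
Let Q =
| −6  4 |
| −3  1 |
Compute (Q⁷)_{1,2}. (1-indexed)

8236

tr Q = −5 and det Q = 6, so the characteristic polynomial is λ² − (−5)λ + (6) with roots −2 and −3.
Eigenvectors give P = [[1, 4], [1, 3]] with P⁻¹ = [[−3, 4], [1, −1]], and Q = P·diag(−2, −3)·P⁻¹.
Then Q⁷ = P·diag(−128, −2187)·P⁻¹ = [[−128, −8748], [−128, −6561]] · [[−3, 4], [1, −1]] = [[−8364, 8236], [−6177, 6049]].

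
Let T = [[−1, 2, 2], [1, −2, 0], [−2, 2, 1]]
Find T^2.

[[−1, −2, 0], [−3, 6, 2], [2, −6, −3]]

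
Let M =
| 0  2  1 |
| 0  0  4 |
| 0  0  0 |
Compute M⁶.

[[0, 0, 0], [0, 0, 0], [0, 0, 0]]

M is strictly triangular, hence nilpotent: M³ = 0, so M⁶ = 0.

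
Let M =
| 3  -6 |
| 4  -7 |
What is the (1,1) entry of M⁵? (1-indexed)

483

tr M = -4 and det M = 3, so the characteristic polynomial is λ² − (-4)λ + (3) with roots -3 and -1.
Eigenvectors give P = [[1, -3], [1, -2]] with P⁻¹ = [[-2, 3], [-1, 1]], and M = P·diag(-3, -1)·P⁻¹.
Then M⁵ = P·diag(-243, -1)·P⁻¹ = [[-243, 3], [-243, 2]] · [[-2, 3], [-1, 1]] = [[483, -726], [484, -727]].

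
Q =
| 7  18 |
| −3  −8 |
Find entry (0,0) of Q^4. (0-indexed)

−29

tr Q = −1 and det Q = −2, so the characteristic polynomial is λ² − (−1)λ + (−2) with roots 1 and −2.
Eigenvectors give P = [[−3, −2], [1, 1]] with P⁻¹ = [[−1, −2], [1, 3]], and Q = P·diag(1, −2)·P⁻¹.
Then Q^4 = P·diag(1, 16)·P⁻¹ = [[−3, −32], [1, 16]] · [[−1, −2], [1, 3]] = [[−29, −90], [15, 46]].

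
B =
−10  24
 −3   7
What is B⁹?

tr B = −3 and det B = 2, so the characteristic polynomial is λ² − (−3)λ + (2) with roots −1 and −2.
Eigenvectors give P = [[−8, −3], [−3, −1]] with P⁻¹ = [[1, −3], [−3, 8]], and B = P·diag(−1, −2)·P⁻¹.
Then B⁹ = P·diag(−1, −512)·P⁻¹ = [[8, 1536], [3, 512]] · [[1, −3], [−3, 8]] = [[−4600, 12264], [−1533, 4087]].

[[−4600, 12264], [−1533, 4087]]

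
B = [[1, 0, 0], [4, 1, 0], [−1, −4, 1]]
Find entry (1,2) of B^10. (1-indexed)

B = I + N where N = [[0, 0, 0], [4, 0, 0], [−1, −4, 0]] is strictly lower-triangular, so N^3 = 0.
(I + N)^10 = I + 10·N + 45·N^2 = [[1, 0, 0], [40, 1, 0], [−730, −40, 1]].

0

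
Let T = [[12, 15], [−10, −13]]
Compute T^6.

[[−1266, −1995], [1330, 2059]]

tr T = −1 and det T = −6, so the characteristic polynomial is λ² − (−1)λ + (−6) with roots 2 and −3.
Eigenvectors give P = [[3, −1], [−2, 1]] with P⁻¹ = [[1, 1], [2, 3]], and T = P·diag(2, −3)·P⁻¹.
Then T^6 = P·diag(64, 729)·P⁻¹ = [[192, −729], [−128, 729]] · [[1, 1], [2, 3]] = [[−1266, −1995], [1330, 2059]].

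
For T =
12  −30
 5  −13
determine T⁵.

[[582, −1650], [275, −793]]

tr T = −1 and det T = −6, so the characteristic polynomial is λ² − (−1)λ + (−6) with roots 2 and −3.
Eigenvectors give P = [[3, −2], [1, −1]] with P⁻¹ = [[1, −2], [1, −3]], and T = P·diag(2, −3)·P⁻¹.
Then T⁵ = P·diag(32, −243)·P⁻¹ = [[96, 486], [32, 243]] · [[1, −2], [1, −3]] = [[582, −1650], [275, −793]].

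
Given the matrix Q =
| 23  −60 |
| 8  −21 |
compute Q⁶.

[[4369, −10920], [1456, −3639]]

tr Q = 2 and det Q = −3, so the characteristic polynomial is λ² − (2)λ + (−3) with roots −1 and 3.
Eigenvectors give P = [[−5, −3], [−2, −1]] with P⁻¹ = [[1, −3], [−2, 5]], and Q = P·diag(−1, 3)·P⁻¹.
Then Q⁶ = P·diag(1, 729)·P⁻¹ = [[−5, −2187], [−2, −729]] · [[1, −3], [−2, 5]] = [[4369, −10920], [1456, −3639]].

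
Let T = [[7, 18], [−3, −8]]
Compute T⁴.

[[−29, −90], [15, 46]]

tr T = −1 and det T = −2, so the characteristic polynomial is λ² − (−1)λ + (−2) with roots −2 and 1.
Eigenvectors give P = [[2, 3], [−1, −1]] with P⁻¹ = [[−1, −3], [1, 2]], and T = P·diag(−2, 1)·P⁻¹.
Then T⁴ = P·diag(16, 1)·P⁻¹ = [[32, 3], [−16, −1]] · [[−1, −3], [1, 2]] = [[−29, −90], [15, 46]].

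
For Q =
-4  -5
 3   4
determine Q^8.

Q² = I (check: tr Q = 0 and det Q = -1), so Q^8 = I since 8 is even.

[[1, 0], [0, 1]]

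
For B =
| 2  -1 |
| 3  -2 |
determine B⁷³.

[[2, -1], [3, -2]]

B² = I (check: tr B = 0 and det B = -1), so B⁷³ = B since 73 is odd.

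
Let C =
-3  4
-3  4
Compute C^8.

C² = C (a projection; rank 1, trace 1), so C^8 = C.

[[-3, 4], [-3, 4]]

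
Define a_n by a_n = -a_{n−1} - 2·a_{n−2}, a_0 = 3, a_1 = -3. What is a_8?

With companion matrix M = [[-1, -2], [1, 0]], [a_n, a_{n−1}]ᵀ = M·[a_{n−1}, a_{n−2}]ᵀ, so [a_8, a_7]ᵀ = M^7·[a_1, a_0]ᵀ.
M^7 = [[3, -14], [7, 10]], giving [a_8, a_7]ᵀ = [[-51], [9]].

-51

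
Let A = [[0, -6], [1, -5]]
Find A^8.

tr A = -5 and det A = 6, so the characteristic polynomial is λ² − (-5)λ + (6) with roots -2 and -3.
Eigenvectors give P = [[3, -2], [1, -1]] with P⁻¹ = [[1, -2], [1, -3]], and A = P·diag(-2, -3)·P⁻¹.
Then A^8 = P·diag(256, 6561)·P⁻¹ = [[768, -13122], [256, -6561]] · [[1, -2], [1, -3]] = [[-12354, 37830], [-6305, 19171]].

[[-12354, 37830], [-6305, 19171]]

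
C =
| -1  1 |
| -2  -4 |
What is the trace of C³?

-35

tr C = -5 and det C = 6, so the characteristic polynomial is λ² − (-5)λ + (6) with roots -2 and -3.
Eigenvectors give P = [[-1, -1], [1, 2]] with P⁻¹ = [[-2, -1], [1, 1]], and C = P·diag(-2, -3)·P⁻¹.
Then C³ = P·diag(-8, -27)·P⁻¹ = [[8, 27], [-8, -54]] · [[-2, -1], [1, 1]] = [[11, 19], [-38, -46]].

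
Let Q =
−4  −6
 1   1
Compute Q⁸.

tr Q = −3 and det Q = 2, so the characteristic polynomial is λ² − (−3)λ + (2) with roots −1 and −2.
Eigenvectors give P = [[−2, 3], [1, −1]] with P⁻¹ = [[1, 3], [1, 2]], and Q = P·diag(−1, −2)·P⁻¹.
Then Q⁸ = P·diag(1, 256)·P⁻¹ = [[−2, 768], [1, −256]] · [[1, 3], [1, 2]] = [[766, 1530], [−255, −509]].

[[766, 1530], [−255, −509]]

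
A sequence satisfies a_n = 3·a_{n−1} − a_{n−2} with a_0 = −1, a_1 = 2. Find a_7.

With companion matrix C = [[3, −1], [1, 0]], [a_n, a_{n−1}]ᵀ = C·[a_{n−1}, a_{n−2}]ᵀ, so [a_7, a_6]ᵀ = C⁶·[a_1, a_0]ᵀ.
C⁶ = [[377, −144], [144, −55]], giving [a_7, a_6]ᵀ = [[898], [343]].

898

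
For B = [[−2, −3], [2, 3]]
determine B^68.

B² = B (a projection; rank 1, trace 1), so B^68 = B.

[[−2, −3], [2, 3]]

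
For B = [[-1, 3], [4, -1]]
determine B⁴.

B² = [[13, -6], [-8, 13]]
B³ = [[-37, 45], [60, -37]]
B⁴ = [[217, -156], [-208, 217]]

[[217, -156], [-208, 217]]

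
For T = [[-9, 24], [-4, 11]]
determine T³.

tr T = 2 and det T = -3, so the characteristic polynomial is λ² − (2)λ + (-3) with roots -1 and 3.
Eigenvectors give P = [[3, 2], [1, 1]] with P⁻¹ = [[1, -2], [-1, 3]], and T = P·diag(-1, 3)·P⁻¹.
Then T³ = P·diag(-1, 27)·P⁻¹ = [[-3, 54], [-1, 27]] · [[1, -2], [-1, 3]] = [[-57, 168], [-28, 83]].

[[-57, 168], [-28, 83]]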